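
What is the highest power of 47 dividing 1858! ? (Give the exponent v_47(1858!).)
v_47(1858!) = 39

Legendre's formula: v_p(n!) = Σ_{k ≥ 1} ⌊n / p^k⌋. For p = 47, n = 1858, the terms are:
  ⌊1858/47^1⌋ = ⌊1858/47⌋ = 39
(the next term ⌊1858/47^2⌋ = 0, terminating the sum). Summing: v_47(1858!) = 39 = 39.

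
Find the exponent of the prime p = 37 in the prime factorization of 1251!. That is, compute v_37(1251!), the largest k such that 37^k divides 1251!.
v_37(1251!) = 33

Legendre's formula: v_p(n!) = Σ_{k ≥ 1} ⌊n / p^k⌋. For p = 37, n = 1251, the terms are:
  ⌊1251/37^1⌋ = ⌊1251/37⌋ = 33
(the next term ⌊1251/37^2⌋ = 0, terminating the sum). Summing: v_37(1251!) = 33 = 33.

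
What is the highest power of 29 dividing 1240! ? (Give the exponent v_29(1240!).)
v_29(1240!) = 43

Legendre's formula: v_p(n!) = Σ_{k ≥ 1} ⌊n / p^k⌋. For p = 29, n = 1240, the terms are:
  ⌊1240/29^1⌋ = ⌊1240/29⌋ = 42
  ⌊1240/29^2⌋ = ⌊1240/841⌋ = 1
(the next term ⌊1240/29^3⌋ = 0, terminating the sum). Summing: v_29(1240!) = 42 + 1 = 43.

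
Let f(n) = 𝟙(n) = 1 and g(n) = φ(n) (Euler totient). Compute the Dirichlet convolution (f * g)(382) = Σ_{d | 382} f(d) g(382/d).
(𝟙 * φ)(382) = 382

Divisors of 382: [1, 2, 191, 382]. For each d | 382:
  d = 1: 𝟙(1) · φ(382/1) = 1 · 190 = 190
  d = 2: 𝟙(2) · φ(382/2) = 1 · 190 = 190
  d = 191: 𝟙(191) · φ(382/191) = 1 · 1 = 1
  d = 382: 𝟙(382) · φ(382/382) = 1 · 1 = 1
Summing: (𝟙 * φ)(382) = 190 + 190 + 1 + 1 = 382.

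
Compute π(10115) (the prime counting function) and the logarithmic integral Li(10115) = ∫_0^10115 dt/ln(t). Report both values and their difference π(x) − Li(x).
π(10115) = 1242;  Li(10115) ≈ 1258.62;  π(x) − Li(x) ≈ -16.62.

Direct count of primes ≤ 10115 gives π(10115) = 1242. Numerical evaluation of the logarithmic integral gives Li(10115) ≈ 1258.62. The difference π(x) − Li(x) ≈ -16.62 is typically negative for small/moderate x (Li(x) overestimates), though Littlewood's theorem shows this sign changes infinitely often.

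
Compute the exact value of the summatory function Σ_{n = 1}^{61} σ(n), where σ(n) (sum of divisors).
Σ_{n ≤ 61} σ(n) = 3076

Compute σ(n) for each 1 ≤ n ≤ 61: σ(1) = 1, σ(2) = 3, σ(3) = 4, σ(4) = 7, σ(5) = 6, σ(6) = 12, σ(7) = 8, σ(8) = 15, σ(9) = 13, σ(10) = 18, σ(11) = 12, σ(12) = 28, σ(13) = 14, σ(14) = 24, σ(15) = 24, σ(16) = 31, σ(17) = 18, σ(18) = 39, σ(19) = 20, σ(20) = 42, σ(21) = 32, σ(22) = 36, σ(23) = 24, σ(24) = 60, σ(25) = 31, σ(26) = 42, σ(27) = 40, σ(28) = 56, σ(29) = 30, σ(30) = 72, σ(31) = 32, σ(32) = 63, σ(33) = 48, σ(34) = 54, σ(35) = 48, σ(36) = 91, σ(37) = 38, σ(38) = 60, σ(39) = 56, σ(40) = 90, σ(41) = 42, σ(42) = 96, σ(43) = 44, σ(44) = 84, σ(45) = 78, σ(46) = 72, σ(47) = 48, σ(48) = 124, σ(49) = 57, σ(50) = 93, σ(51) = 72, σ(52) = 98, σ(53) = 54, σ(54) = 120, σ(55) = 72, σ(56) = 120, σ(57) = 80, σ(58) = 90, σ(59) = 60, σ(60) = 168, σ(61) = 62. Summing all 61 values: 3076. (Average order: Σ_{n ≤ x} σ(n) ~ (π²/12) x². For x = 61, (π²/12)·61² ≈ 3060.40.)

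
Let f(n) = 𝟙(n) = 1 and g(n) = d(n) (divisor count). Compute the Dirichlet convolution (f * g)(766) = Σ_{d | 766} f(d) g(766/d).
(𝟙 * d)(766) = 9

Divisors of 766: [1, 2, 383, 766]. For each d | 766:
  d = 1: 𝟙(1) · d(766/1) = 1 · 4 = 4
  d = 2: 𝟙(2) · d(766/2) = 1 · 2 = 2
  d = 383: 𝟙(383) · d(766/383) = 1 · 2 = 2
  d = 766: 𝟙(766) · d(766/766) = 1 · 1 = 1
Summing: (𝟙 * d)(766) = 4 + 2 + 2 + 1 = 9.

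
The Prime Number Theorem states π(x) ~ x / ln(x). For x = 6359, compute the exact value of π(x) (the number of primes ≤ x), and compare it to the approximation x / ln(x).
π(6359) = 828;  x/ln(x) ≈ 726.11;  relative error ≈ 12.31%.

Directly count primes up to 6359: π(6359) = 828. The PNT approximation gives 6359/ln(6359) ≈ 6359/8.75763 ≈ 726.11. Relative error (π(x) − x/ln(x)) / π(x) ≈ 12.31%; the approximation is known to undercount slightly (Li(x) is a better estimate).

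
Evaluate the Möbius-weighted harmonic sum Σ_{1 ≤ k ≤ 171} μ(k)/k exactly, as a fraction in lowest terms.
Σ μ(k)/k = 976794744883260874795165001864511964953389627727401386703595517/962947420735983927056946215901134429196419130606213075415963491270

Values of μ(k) for 1 ≤ k ≤ 171: μ(1) = 1, μ(2) = -1, μ(3) = -1, μ(5) = -1, μ(6) = 1, μ(7) = -1, μ(10) = 1, μ(11) = -1, μ(13) = -1, μ(14) = 1, μ(15) = 1, μ(17) = -1, μ(19) = -1, μ(21) = 1, μ(22) = 1, μ(23) = -1, μ(26) = 1, μ(29) = -1, μ(30) = -1, μ(31) = -1, μ(33) = 1, μ(34) = 1, μ(35) = 1, μ(37) = -1, μ(38) = 1, μ(39) = 1, μ(41) = -1, μ(42) = -1, μ(43) = -1, μ(46) = 1, μ(47) = -1, μ(51) = 1, μ(53) = -1, μ(55) = 1, μ(57) = 1, μ(58) = 1, μ(59) = -1, μ(61) = -1, μ(62) = 1, μ(65) = 1, μ(66) = -1, μ(67) = -1, μ(69) = 1, μ(70) = -1, μ(71) = -1, μ(73) = -1, μ(74) = 1, μ(77) = 1, μ(78) = -1, μ(79) = -1, μ(82) = 1, μ(83) = -1, μ(85) = 1, μ(86) = 1, μ(87) = 1, μ(89) = -1, μ(91) = 1, μ(93) = 1, μ(94) = 1, μ(95) = 1, μ(97) = -1, μ(101) = -1, μ(102) = -1, μ(103) = -1, μ(105) = -1, μ(106) = 1, μ(107) = -1, μ(109) = -1, μ(110) = -1, μ(111) = 1, μ(113) = -1, μ(114) = -1, μ(115) = 1, μ(118) = 1, μ(119) = 1, μ(122) = 1, μ(123) = 1, μ(127) = -1, μ(129) = 1, μ(130) = -1, μ(131) = -1, μ(133) = 1, μ(134) = 1, μ(137) = -1, μ(138) = -1, μ(139) = -1, μ(141) = 1, μ(142) = 1, μ(143) = 1, μ(145) = 1, μ(146) = 1, μ(149) = -1, μ(151) = -1, μ(154) = -1, μ(155) = 1, μ(157) = -1, μ(158) = 1, μ(159) = 1, μ(161) = 1, μ(163) = -1, μ(165) = -1, μ(166) = 1, μ(167) = -1, μ(170) = -1, with μ = 0 on non-squarefree integers. Summing μ(k)/k for k where μ(k) ≠ 0 gives 976794744883260874795165001864511964953389627727401386703595517/962947420735983927056946215901134429196419130606213075415963491270 ≈ 0.0010. (PNT ⟺ this sum → 0 as n → ∞.)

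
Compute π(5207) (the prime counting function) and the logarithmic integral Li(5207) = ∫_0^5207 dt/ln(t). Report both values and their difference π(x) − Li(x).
π(5207) = 692;  Li(5207) ≈ 708.53;  π(x) − Li(x) ≈ -16.53.

Direct count of primes ≤ 5207 gives π(5207) = 692. Numerical evaluation of the logarithmic integral gives Li(5207) ≈ 708.53. The difference π(x) − Li(x) ≈ -16.53 is typically negative for small/moderate x (Li(x) overestimates), though Littlewood's theorem shows this sign changes infinitely often.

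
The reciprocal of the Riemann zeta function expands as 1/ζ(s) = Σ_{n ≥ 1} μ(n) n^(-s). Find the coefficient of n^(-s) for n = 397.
μ(397) = -1

Factor n = 397 = 397. μ(n) = 0 if any exponent ≥ 2 (not squarefree); otherwise μ(n) = (−1)^{ω(n)} where ω(n) is the number of distinct prime factors. Applying: μ(397) = -1.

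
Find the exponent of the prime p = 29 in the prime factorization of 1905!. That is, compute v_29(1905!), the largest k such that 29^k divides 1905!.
v_29(1905!) = 67

Legendre's formula: v_p(n!) = Σ_{k ≥ 1} ⌊n / p^k⌋. For p = 29, n = 1905, the terms are:
  ⌊1905/29^1⌋ = ⌊1905/29⌋ = 65
  ⌊1905/29^2⌋ = ⌊1905/841⌋ = 2
(the next term ⌊1905/29^3⌋ = 0, terminating the sum). Summing: v_29(1905!) = 65 + 2 = 67.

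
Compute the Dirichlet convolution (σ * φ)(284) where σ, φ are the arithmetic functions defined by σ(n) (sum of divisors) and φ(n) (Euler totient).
(σ * φ)(284) = 1704

Divisors of 284: [1, 2, 4, 71, 142, 284]. For each d | 284:
  d = 1: σ(1) · φ(284/1) = 1 · 140 = 140
  d = 2: σ(2) · φ(284/2) = 3 · 70 = 210
  d = 4: σ(4) · φ(284/4) = 7 · 70 = 490
  d = 71: σ(71) · φ(284/71) = 72 · 2 = 144
  d = 142: σ(142) · φ(284/142) = 216 · 1 = 216
  d = 284: σ(284) · φ(284/284) = 504 · 1 = 504
Summing: (σ * φ)(284) = 140 + 210 + 490 + 144 + 216 + 504 = 1704.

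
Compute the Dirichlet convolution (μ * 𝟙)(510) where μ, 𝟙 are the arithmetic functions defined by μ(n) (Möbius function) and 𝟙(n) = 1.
(μ * 𝟙)(510) = 0

Divisors of 510: [1, 2, 3, 5, 6, 10, 15, 17, 30, 34, 51, 85, 102, 170, 255, 510]. For each d | 510:
  d = 1: μ(1) · 𝟙(510/1) = 1 · 1 = 1
  d = 2: μ(2) · 𝟙(510/2) = -1 · 1 = -1
  d = 3: μ(3) · 𝟙(510/3) = -1 · 1 = -1
  d = 5: μ(5) · 𝟙(510/5) = -1 · 1 = -1
  d = 6: μ(6) · 𝟙(510/6) = 1 · 1 = 1
  d = 10: μ(10) · 𝟙(510/10) = 1 · 1 = 1
  d = 15: μ(15) · 𝟙(510/15) = 1 · 1 = 1
  d = 17: μ(17) · 𝟙(510/17) = -1 · 1 = -1
  d = 30: μ(30) · 𝟙(510/30) = -1 · 1 = -1
  d = 34: μ(34) · 𝟙(510/34) = 1 · 1 = 1
  d = 51: μ(51) · 𝟙(510/51) = 1 · 1 = 1
  d = 85: μ(85) · 𝟙(510/85) = 1 · 1 = 1
  d = 102: μ(102) · 𝟙(510/102) = -1 · 1 = -1
  d = 170: μ(170) · 𝟙(510/170) = -1 · 1 = -1
  d = 255: μ(255) · 𝟙(510/255) = -1 · 1 = -1
  d = 510: μ(510) · 𝟙(510/510) = 1 · 1 = 1
Summing: (μ * 𝟙)(510) = 1 + -1 + -1 + -1 + 1 + 1 + 1 + -1 + -1 + 1 + 1 + 1 + -1 + -1 + -1 + 1 = 0.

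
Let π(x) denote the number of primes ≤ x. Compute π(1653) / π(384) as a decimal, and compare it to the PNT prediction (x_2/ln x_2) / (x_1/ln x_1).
π(1653)/π(384) = 259/76 ≈ 3.4079;  PNT prediction ≈ 3.4567.

π(384) = 76 and π(1653) = 259, so π(1653)/π(384) ≈ 3.4079. The PNT-predicted ratio is (1653/ln(1653)) / (384/ln(384)) ≈ 3.4567. The two agree to within a few percent, as expected.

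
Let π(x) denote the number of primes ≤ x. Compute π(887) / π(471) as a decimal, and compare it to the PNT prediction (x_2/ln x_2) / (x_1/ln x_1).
π(887)/π(471) = 154/91 ≈ 1.6923;  PNT prediction ≈ 1.7076.

π(471) = 91 and π(887) = 154, so π(887)/π(471) ≈ 1.6923. The PNT-predicted ratio is (887/ln(887)) / (471/ln(471)) ≈ 1.7076. The two agree to within a few percent, as expected.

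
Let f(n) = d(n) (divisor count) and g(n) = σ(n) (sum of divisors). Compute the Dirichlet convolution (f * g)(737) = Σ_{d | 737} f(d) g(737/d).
(d * σ)(737) = 980

Divisors of 737: [1, 11, 67, 737]. For each d | 737:
  d = 1: d(1) · σ(737/1) = 1 · 816 = 816
  d = 11: d(11) · σ(737/11) = 2 · 68 = 136
  d = 67: d(67) · σ(737/67) = 2 · 12 = 24
  d = 737: d(737) · σ(737/737) = 4 · 1 = 4
Summing: (d * σ)(737) = 816 + 136 + 24 + 4 = 980.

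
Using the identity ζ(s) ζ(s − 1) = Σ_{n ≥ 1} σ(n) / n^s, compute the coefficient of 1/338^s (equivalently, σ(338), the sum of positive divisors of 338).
σ(338) = 549

In the product (Σ m^0/m^s)(Σ k / k^s) = Σ (Σ_{d | n} d) / n^s, the coefficient of 1/n^s is σ(n) = Σ_{d | n} d. For n = 338, divisors are [1, 2, 13, 26, 169, 338]; summing: σ(338) = 549.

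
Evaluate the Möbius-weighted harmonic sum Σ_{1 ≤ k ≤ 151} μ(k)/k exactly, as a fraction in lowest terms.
Σ μ(k)/k = 498553581288971583508015817946071430122138094746515981177/75106511663943725776296745409664000450228387787452181363970

Values of μ(k) for 1 ≤ k ≤ 151: μ(1) = 1, μ(2) = -1, μ(3) = -1, μ(5) = -1, μ(6) = 1, μ(7) = -1, μ(10) = 1, μ(11) = -1, μ(13) = -1, μ(14) = 1, μ(15) = 1, μ(17) = -1, μ(19) = -1, μ(21) = 1, μ(22) = 1, μ(23) = -1, μ(26) = 1, μ(29) = -1, μ(30) = -1, μ(31) = -1, μ(33) = 1, μ(34) = 1, μ(35) = 1, μ(37) = -1, μ(38) = 1, μ(39) = 1, μ(41) = -1, μ(42) = -1, μ(43) = -1, μ(46) = 1, μ(47) = -1, μ(51) = 1, μ(53) = -1, μ(55) = 1, μ(57) = 1, μ(58) = 1, μ(59) = -1, μ(61) = -1, μ(62) = 1, μ(65) = 1, μ(66) = -1, μ(67) = -1, μ(69) = 1, μ(70) = -1, μ(71) = -1, μ(73) = -1, μ(74) = 1, μ(77) = 1, μ(78) = -1, μ(79) = -1, μ(82) = 1, μ(83) = -1, μ(85) = 1, μ(86) = 1, μ(87) = 1, μ(89) = -1, μ(91) = 1, μ(93) = 1, μ(94) = 1, μ(95) = 1, μ(97) = -1, μ(101) = -1, μ(102) = -1, μ(103) = -1, μ(105) = -1, μ(106) = 1, μ(107) = -1, μ(109) = -1, μ(110) = -1, μ(111) = 1, μ(113) = -1, μ(114) = -1, μ(115) = 1, μ(118) = 1, μ(119) = 1, μ(122) = 1, μ(123) = 1, μ(127) = -1, μ(129) = 1, μ(130) = -1, μ(131) = -1, μ(133) = 1, μ(134) = 1, μ(137) = -1, μ(138) = -1, μ(139) = -1, μ(141) = 1, μ(142) = 1, μ(143) = 1, μ(145) = 1, μ(146) = 1, μ(149) = -1, μ(151) = -1, with μ = 0 on non-squarefree integers. Summing μ(k)/k for k where μ(k) ≠ 0 gives 498553581288971583508015817946071430122138094746515981177/75106511663943725776296745409664000450228387787452181363970 ≈ 0.0066. (PNT ⟺ this sum → 0 as n → ∞.)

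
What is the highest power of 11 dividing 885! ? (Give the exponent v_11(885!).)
v_11(885!) = 87

Legendre's formula: v_p(n!) = Σ_{k ≥ 1} ⌊n / p^k⌋. For p = 11, n = 885, the terms are:
  ⌊885/11^1⌋ = ⌊885/11⌋ = 80
  ⌊885/11^2⌋ = ⌊885/121⌋ = 7
(the next term ⌊885/11^3⌋ = 0, terminating the sum). Summing: v_11(885!) = 80 + 7 = 87.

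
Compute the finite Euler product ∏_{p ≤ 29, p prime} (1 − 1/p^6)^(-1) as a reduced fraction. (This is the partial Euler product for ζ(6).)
∏ = 72490271559216474168912845656112612875/71254500493223560043941297249880899584

The primes p ≤ 29 are [2, 3, 5, 7, 11, 13, 17, 19, 23, 29]. For each prime, (1 − 1/p^6)^(-1) = p^6 / (p^6 − 1). The product is (1 − 1/2^6)^(-1), (1 − 1/3^6)^(-1), (1 − 1/5^6)^(-1), (1 − 1/7^6)^(-1), (1 − 1/11^6)^(-1), (1 − 1/13^6)^(-1), (1 − 1/17^6)^(-1), (1 − 1/19^6)^(-1), (1 − 1/23^6)^(-1), (1 − 1/29^6)^(-1) = ∏ p^6 / (p^6 − 1) = 72490271559216474168912845656112612875/71254500493223560043941297249880899584.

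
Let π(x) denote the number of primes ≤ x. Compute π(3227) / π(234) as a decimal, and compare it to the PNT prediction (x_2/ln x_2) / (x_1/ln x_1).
π(3227)/π(234) = 456/51 ≈ 8.9412;  PNT prediction ≈ 9.3117.

π(234) = 51 and π(3227) = 456, so π(3227)/π(234) ≈ 8.9412. The PNT-predicted ratio is (3227/ln(3227)) / (234/ln(234)) ≈ 9.3117. The two agree to within a few percent, as expected.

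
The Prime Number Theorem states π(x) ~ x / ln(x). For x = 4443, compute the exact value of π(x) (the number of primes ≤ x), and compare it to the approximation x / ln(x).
π(4443) = 603;  x/ln(x) ≈ 528.99;  relative error ≈ 12.27%.

Directly count primes up to 4443: π(4443) = 603. The PNT approximation gives 4443/ln(4443) ≈ 4443/8.39909 ≈ 528.99. Relative error (π(x) − x/ln(x)) / π(x) ≈ 12.27%; the approximation is known to undercount slightly (Li(x) is a better estimate).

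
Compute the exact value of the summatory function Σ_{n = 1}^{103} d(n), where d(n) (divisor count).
Σ_{n ≤ 103} d(n) = 494

Compute d(n) for each 1 ≤ n ≤ 103: d(1) = 1, d(2) = 2, d(3) = 2, d(4) = 3, d(5) = 2, d(6) = 4, d(7) = 2, d(8) = 4, d(9) = 3, d(10) = 4, d(11) = 2, d(12) = 6, d(13) = 2, d(14) = 4, d(15) = 4, d(16) = 5, d(17) = 2, d(18) = 6, d(19) = 2, d(20) = 6, d(21) = 4, d(22) = 4, d(23) = 2, d(24) = 8, d(25) = 3, d(26) = 4, d(27) = 4, d(28) = 6, d(29) = 2, d(30) = 8, d(31) = 2, d(32) = 6, d(33) = 4, d(34) = 4, d(35) = 4, d(36) = 9, d(37) = 2, d(38) = 4, d(39) = 4, d(40) = 8, d(41) = 2, d(42) = 8, d(43) = 2, d(44) = 6, d(45) = 6, d(46) = 4, d(47) = 2, d(48) = 10, d(49) = 3, d(50) = 6, d(51) = 4, d(52) = 6, d(53) = 2, d(54) = 8, d(55) = 4, d(56) = 8, d(57) = 4, d(58) = 4, d(59) = 2, d(60) = 12, d(61) = 2, d(62) = 4, d(63) = 6, d(64) = 7, d(65) = 4, d(66) = 8, d(67) = 2, d(68) = 6, d(69) = 4, d(70) = 8, d(71) = 2, d(72) = 12, d(73) = 2, d(74) = 4, d(75) = 6, d(76) = 6, d(77) = 4, d(78) = 8, d(79) = 2, d(80) = 10, d(81) = 5, d(82) = 4, d(83) = 2, d(84) = 12, d(85) = 4, d(86) = 4, d(87) = 4, d(88) = 8, d(89) = 2, d(90) = 12, d(91) = 4, d(92) = 6, d(93) = 4, d(94) = 4, d(95) = 4, d(96) = 12, d(97) = 2, d(98) = 6, d(99) = 6, d(100) = 9, d(101) = 2, d(102) = 8, d(103) = 2. Summing all 103 values: 494. (Dirichlet's divisor formula: Σ_{n ≤ x} d(n) = x ln(x) + (2γ − 1) x + O(√x). For x = 103, the asymptotic estimate is ≈ 493.28.)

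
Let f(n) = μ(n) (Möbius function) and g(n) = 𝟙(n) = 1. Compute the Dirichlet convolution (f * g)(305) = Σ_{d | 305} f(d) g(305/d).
(μ * 𝟙)(305) = 0

Divisors of 305: [1, 5, 61, 305]. For each d | 305:
  d = 1: μ(1) · 𝟙(305/1) = 1 · 1 = 1
  d = 5: μ(5) · 𝟙(305/5) = -1 · 1 = -1
  d = 61: μ(61) · 𝟙(305/61) = -1 · 1 = -1
  d = 305: μ(305) · 𝟙(305/305) = 1 · 1 = 1
Summing: (μ * 𝟙)(305) = 1 + -1 + -1 + 1 = 0.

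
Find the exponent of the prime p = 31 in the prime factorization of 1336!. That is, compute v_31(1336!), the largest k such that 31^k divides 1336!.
v_31(1336!) = 44

Legendre's formula: v_p(n!) = Σ_{k ≥ 1} ⌊n / p^k⌋. For p = 31, n = 1336, the terms are:
  ⌊1336/31^1⌋ = ⌊1336/31⌋ = 43
  ⌊1336/31^2⌋ = ⌊1336/961⌋ = 1
(the next term ⌊1336/31^3⌋ = 0, terminating the sum). Summing: v_31(1336!) = 43 + 1 = 44.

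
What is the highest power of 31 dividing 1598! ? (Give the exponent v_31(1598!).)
v_31(1598!) = 52

Legendre's formula: v_p(n!) = Σ_{k ≥ 1} ⌊n / p^k⌋. For p = 31, n = 1598, the terms are:
  ⌊1598/31^1⌋ = ⌊1598/31⌋ = 51
  ⌊1598/31^2⌋ = ⌊1598/961⌋ = 1
(the next term ⌊1598/31^3⌋ = 0, terminating the sum). Summing: v_31(1598!) = 51 + 1 = 52.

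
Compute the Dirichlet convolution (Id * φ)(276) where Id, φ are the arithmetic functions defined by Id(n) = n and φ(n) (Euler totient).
(Id * φ)(276) = 1800

Divisors of 276: [1, 2, 3, 4, 6, 12, 23, 46, 69, 92, 138, 276]. For each d | 276:
  d = 1: Id(1) · φ(276/1) = 1 · 88 = 88
  d = 2: Id(2) · φ(276/2) = 2 · 44 = 88
  d = 3: Id(3) · φ(276/3) = 3 · 44 = 132
  d = 4: Id(4) · φ(276/4) = 4 · 44 = 176
  d = 6: Id(6) · φ(276/6) = 6 · 22 = 132
  d = 12: Id(12) · φ(276/12) = 12 · 22 = 264
  d = 23: Id(23) · φ(276/23) = 23 · 4 = 92
  d = 46: Id(46) · φ(276/46) = 46 · 2 = 92
  d = 69: Id(69) · φ(276/69) = 69 · 2 = 138
  d = 92: Id(92) · φ(276/92) = 92 · 2 = 184
  d = 138: Id(138) · φ(276/138) = 138 · 1 = 138
  d = 276: Id(276) · φ(276/276) = 276 · 1 = 276
Summing: (Id * φ)(276) = 88 + 88 + 132 + 176 + 132 + 264 + 92 + 92 + 138 + 184 + 138 + 276 = 1800.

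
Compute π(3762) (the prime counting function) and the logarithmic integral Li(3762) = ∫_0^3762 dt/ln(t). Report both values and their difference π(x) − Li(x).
π(3762) = 523;  Li(3762) ≈ 536.56;  π(x) − Li(x) ≈ -13.56.

Direct count of primes ≤ 3762 gives π(3762) = 523. Numerical evaluation of the logarithmic integral gives Li(3762) ≈ 536.56. The difference π(x) − Li(x) ≈ -13.56 is typically negative for small/moderate x (Li(x) overestimates), though Littlewood's theorem shows this sign changes infinitely often.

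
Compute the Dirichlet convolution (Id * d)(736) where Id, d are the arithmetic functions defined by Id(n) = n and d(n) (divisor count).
(Id * d)(736) = 3000

Divisors of 736: [1, 2, 4, 8, 16, 23, 32, 46, 92, 184, 368, 736]. For each d | 736:
  d = 1: Id(1) · d(736/1) = 1 · 12 = 12
  d = 2: Id(2) · d(736/2) = 2 · 10 = 20
  d = 4: Id(4) · d(736/4) = 4 · 8 = 32
  d = 8: Id(8) · d(736/8) = 8 · 6 = 48
  d = 16: Id(16) · d(736/16) = 16 · 4 = 64
  d = 23: Id(23) · d(736/23) = 23 · 6 = 138
  d = 32: Id(32) · d(736/32) = 32 · 2 = 64
  d = 46: Id(46) · d(736/46) = 46 · 5 = 230
  d = 92: Id(92) · d(736/92) = 92 · 4 = 368
  d = 184: Id(184) · d(736/184) = 184 · 3 = 552
  d = 368: Id(368) · d(736/368) = 368 · 2 = 736
  d = 736: Id(736) · d(736/736) = 736 · 1 = 736
Summing: (Id * d)(736) = 12 + 20 + 32 + 48 + 64 + 138 + 64 + 230 + 368 + 552 + 736 + 736 = 3000.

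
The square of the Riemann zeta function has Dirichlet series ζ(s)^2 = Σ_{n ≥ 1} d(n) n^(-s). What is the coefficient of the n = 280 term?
d(280) = 16

ζ(s)^2 = (Σ 1/m^s)(Σ 1/k^s). The coefficient of 1/n^s in the product is the number of ordered pairs (m, k) with mk = n, which equals d(n). For n = 280, divisors are [1, 2, 4, 5, 7, 8, 10, 14, 20, 28, 35, 40, 56, 70, 140, 280], so d(280) = 16.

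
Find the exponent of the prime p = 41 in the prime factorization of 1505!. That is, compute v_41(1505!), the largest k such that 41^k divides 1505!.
v_41(1505!) = 36

Legendre's formula: v_p(n!) = Σ_{k ≥ 1} ⌊n / p^k⌋. For p = 41, n = 1505, the terms are:
  ⌊1505/41^1⌋ = ⌊1505/41⌋ = 36
(the next term ⌊1505/41^2⌋ = 0, terminating the sum). Summing: v_41(1505!) = 36 = 36.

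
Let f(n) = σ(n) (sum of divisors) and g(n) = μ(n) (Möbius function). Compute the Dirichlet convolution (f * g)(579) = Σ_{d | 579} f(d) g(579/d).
(σ * μ)(579) = 579

Divisors of 579: [1, 3, 193, 579]. For each d | 579:
  d = 1: σ(1) · μ(579/1) = 1 · 1 = 1
  d = 3: σ(3) · μ(579/3) = 4 · -1 = -4
  d = 193: σ(193) · μ(579/193) = 194 · -1 = -194
  d = 579: σ(579) · μ(579/579) = 776 · 1 = 776
Summing: (σ * μ)(579) = 1 + -4 + -194 + 776 = 579.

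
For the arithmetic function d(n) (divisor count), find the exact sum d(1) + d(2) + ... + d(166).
Σ_{n ≤ 166} d(n) = 876

Compute d(n) for each 1 ≤ n ≤ 166: d(1) = 1, d(2) = 2, d(3) = 2, d(4) = 3, d(5) = 2, d(6) = 4, d(7) = 2, d(8) = 4, d(9) = 3, d(10) = 4, d(11) = 2, d(12) = 6, d(13) = 2, d(14) = 4, d(15) = 4, d(16) = 5, d(17) = 2, d(18) = 6, d(19) = 2, d(20) = 6, d(21) = 4, d(22) = 4, d(23) = 2, d(24) = 8, d(25) = 3, d(26) = 4, d(27) = 4, d(28) = 6, d(29) = 2, d(30) = 8, d(31) = 2, d(32) = 6, d(33) = 4, d(34) = 4, d(35) = 4, d(36) = 9, d(37) = 2, d(38) = 4, d(39) = 4, d(40) = 8, d(41) = 2, d(42) = 8, d(43) = 2, d(44) = 6, d(45) = 6, d(46) = 4, d(47) = 2, d(48) = 10, d(49) = 3, d(50) = 6, d(51) = 4, d(52) = 6, d(53) = 2, d(54) = 8, d(55) = 4, d(56) = 8, d(57) = 4, d(58) = 4, d(59) = 2, d(60) = 12, d(61) = 2, d(62) = 4, d(63) = 6, d(64) = 7, d(65) = 4, d(66) = 8, d(67) = 2, d(68) = 6, d(69) = 4, d(70) = 8, d(71) = 2, d(72) = 12, d(73) = 2, d(74) = 4, d(75) = 6, d(76) = 6, d(77) = 4, d(78) = 8, d(79) = 2, d(80) = 10, d(81) = 5, d(82) = 4, d(83) = 2, d(84) = 12, d(85) = 4, d(86) = 4, d(87) = 4, d(88) = 8, d(89) = 2, d(90) = 12, d(91) = 4, d(92) = 6, d(93) = 4, d(94) = 4, d(95) = 4, d(96) = 12, d(97) = 2, d(98) = 6, d(99) = 6, d(100) = 9, d(101) = 2, d(102) = 8, d(103) = 2, d(104) = 8, d(105) = 8, d(106) = 4, d(107) = 2, d(108) = 12, d(109) = 2, d(110) = 8, d(111) = 4, d(112) = 10, d(113) = 2, d(114) = 8, d(115) = 4, d(116) = 6, d(117) = 6, d(118) = 4, d(119) = 4, d(120) = 16, d(121) = 3, d(122) = 4, d(123) = 4, d(124) = 6, d(125) = 4, d(126) = 12, d(127) = 2, d(128) = 8, d(129) = 4, d(130) = 8, d(131) = 2, d(132) = 12, d(133) = 4, d(134) = 4, d(135) = 8, d(136) = 8, d(137) = 2, d(138) = 8, d(139) = 2, d(140) = 12, d(141) = 4, d(142) = 4, d(143) = 4, d(144) = 15, d(145) = 4, d(146) = 4, d(147) = 6, d(148) = 6, d(149) = 2, d(150) = 12, d(151) = 2, d(152) = 8, d(153) = 6, d(154) = 8, d(155) = 4, d(156) = 12, d(157) = 2, d(158) = 4, d(159) = 4, d(160) = 12, d(161) = 4, d(162) = 10, d(163) = 2, d(164) = 6, d(165) = 8, d(166) = 4. Summing all 166 values: 876. (Dirichlet's divisor formula: Σ_{n ≤ x} d(n) = x ln(x) + (2γ − 1) x + O(√x). For x = 166, the asymptotic estimate is ≈ 874.23.)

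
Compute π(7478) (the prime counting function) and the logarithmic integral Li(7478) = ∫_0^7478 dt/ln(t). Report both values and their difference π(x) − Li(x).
π(7478) = 946;  Li(7478) ≈ 968.12;  π(x) − Li(x) ≈ -22.12.

Direct count of primes ≤ 7478 gives π(7478) = 946. Numerical evaluation of the logarithmic integral gives Li(7478) ≈ 968.12. The difference π(x) − Li(x) ≈ -22.12 is typically negative for small/moderate x (Li(x) overestimates), though Littlewood's theorem shows this sign changes infinitely often.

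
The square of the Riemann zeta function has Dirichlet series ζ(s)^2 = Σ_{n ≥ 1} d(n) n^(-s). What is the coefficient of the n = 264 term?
d(264) = 16

ζ(s)^2 = (Σ 1/m^s)(Σ 1/k^s). The coefficient of 1/n^s in the product is the number of ordered pairs (m, k) with mk = n, which equals d(n). For n = 264, divisors are [1, 2, 3, 4, 6, 8, 11, 12, 22, 24, 33, 44, 66, 88, 132, 264], so d(264) = 16.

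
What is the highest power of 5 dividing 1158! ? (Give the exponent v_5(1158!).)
v_5(1158!) = 287

Legendre's formula: v_p(n!) = Σ_{k ≥ 1} ⌊n / p^k⌋. For p = 5, n = 1158, the terms are:
  ⌊1158/5^1⌋ = ⌊1158/5⌋ = 231
  ⌊1158/5^2⌋ = ⌊1158/25⌋ = 46
  ⌊1158/5^3⌋ = ⌊1158/125⌋ = 9
  ⌊1158/5^4⌋ = ⌊1158/625⌋ = 1
(the next term ⌊1158/5^5⌋ = 0, terminating the sum). Summing: v_5(1158!) = 231 + 46 + 9 + 1 = 287.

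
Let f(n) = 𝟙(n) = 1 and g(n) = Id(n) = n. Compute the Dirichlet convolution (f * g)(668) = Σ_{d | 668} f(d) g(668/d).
(𝟙 * Id)(668) = 1176

Divisors of 668: [1, 2, 4, 167, 334, 668]. For each d | 668:
  d = 1: 𝟙(1) · Id(668/1) = 1 · 668 = 668
  d = 2: 𝟙(2) · Id(668/2) = 1 · 334 = 334
  d = 4: 𝟙(4) · Id(668/4) = 1 · 167 = 167
  d = 167: 𝟙(167) · Id(668/167) = 1 · 4 = 4
  d = 334: 𝟙(334) · Id(668/334) = 1 · 2 = 2
  d = 668: 𝟙(668) · Id(668/668) = 1 · 1 = 1
Summing: (𝟙 * Id)(668) = 668 + 334 + 167 + 4 + 2 + 1 = 1176.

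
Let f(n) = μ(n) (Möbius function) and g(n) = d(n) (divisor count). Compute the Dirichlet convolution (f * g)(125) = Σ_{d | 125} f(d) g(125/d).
(μ * d)(125) = 1

Divisors of 125: [1, 5, 25, 125]. For each d | 125:
  d = 1: μ(1) · d(125/1) = 1 · 4 = 4
  d = 5: μ(5) · d(125/5) = -1 · 3 = -3
  d = 25: μ(25) · d(125/25) = 0 · 2 = 0
  d = 125: μ(125) · d(125/125) = 0 · 1 = 0
Summing: (μ * d)(125) = 4 + -3 + 0 + 0 = 1.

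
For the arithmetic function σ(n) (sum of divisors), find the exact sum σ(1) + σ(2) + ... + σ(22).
Σ_{n ≤ 22} σ(n) = 407

Compute σ(n) for each 1 ≤ n ≤ 22: σ(1) = 1, σ(2) = 3, σ(3) = 4, σ(4) = 7, σ(5) = 6, σ(6) = 12, σ(7) = 8, σ(8) = 15, σ(9) = 13, σ(10) = 18, σ(11) = 12, σ(12) = 28, σ(13) = 14, σ(14) = 24, σ(15) = 24, σ(16) = 31, σ(17) = 18, σ(18) = 39, σ(19) = 20, σ(20) = 42, σ(21) = 32, σ(22) = 36. Summing all 22 values: 407. (Average order: Σ_{n ≤ x} σ(n) ~ (π²/12) x². For x = 22, (π²/12)·22² ≈ 398.07.)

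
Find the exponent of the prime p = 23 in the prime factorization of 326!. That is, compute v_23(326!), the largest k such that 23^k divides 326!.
v_23(326!) = 14

Legendre's formula: v_p(n!) = Σ_{k ≥ 1} ⌊n / p^k⌋. For p = 23, n = 326, the terms are:
  ⌊326/23^1⌋ = ⌊326/23⌋ = 14
(the next term ⌊326/23^2⌋ = 0, terminating the sum). Summing: v_23(326!) = 14 = 14.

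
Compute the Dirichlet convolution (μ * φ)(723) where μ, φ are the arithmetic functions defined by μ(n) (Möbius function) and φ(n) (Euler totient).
(μ * φ)(723) = 239

Divisors of 723: [1, 3, 241, 723]. For each d | 723:
  d = 1: μ(1) · φ(723/1) = 1 · 480 = 480
  d = 3: μ(3) · φ(723/3) = -1 · 240 = -240
  d = 241: μ(241) · φ(723/241) = -1 · 2 = -2
  d = 723: μ(723) · φ(723/723) = 1 · 1 = 1
Summing: (μ * φ)(723) = 480 + -240 + -2 + 1 = 239.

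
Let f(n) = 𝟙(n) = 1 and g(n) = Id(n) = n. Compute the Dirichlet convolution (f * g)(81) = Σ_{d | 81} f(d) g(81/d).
(𝟙 * Id)(81) = 121

Divisors of 81: [1, 3, 9, 27, 81]. For each d | 81:
  d = 1: 𝟙(1) · Id(81/1) = 1 · 81 = 81
  d = 3: 𝟙(3) · Id(81/3) = 1 · 27 = 27
  d = 9: 𝟙(9) · Id(81/9) = 1 · 9 = 9
  d = 27: 𝟙(27) · Id(81/27) = 1 · 3 = 3
  d = 81: 𝟙(81) · Id(81/81) = 1 · 1 = 1
Summing: (𝟙 * Id)(81) = 81 + 27 + 9 + 3 + 1 = 121.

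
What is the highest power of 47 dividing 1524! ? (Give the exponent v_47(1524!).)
v_47(1524!) = 32

Legendre's formula: v_p(n!) = Σ_{k ≥ 1} ⌊n / p^k⌋. For p = 47, n = 1524, the terms are:
  ⌊1524/47^1⌋ = ⌊1524/47⌋ = 32
(the next term ⌊1524/47^2⌋ = 0, terminating the sum). Summing: v_47(1524!) = 32 = 32.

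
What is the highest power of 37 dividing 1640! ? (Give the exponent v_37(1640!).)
v_37(1640!) = 45

Legendre's formula: v_p(n!) = Σ_{k ≥ 1} ⌊n / p^k⌋. For p = 37, n = 1640, the terms are:
  ⌊1640/37^1⌋ = ⌊1640/37⌋ = 44
  ⌊1640/37^2⌋ = ⌊1640/1369⌋ = 1
(the next term ⌊1640/37^3⌋ = 0, terminating the sum). Summing: v_37(1640!) = 44 + 1 = 45.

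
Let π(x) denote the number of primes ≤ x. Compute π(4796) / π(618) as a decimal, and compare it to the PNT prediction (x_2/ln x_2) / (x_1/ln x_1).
π(4796)/π(618) = 645/113 ≈ 5.7080;  PNT prediction ≈ 5.8843.

π(618) = 113 and π(4796) = 645, so π(4796)/π(618) ≈ 5.7080. The PNT-predicted ratio is (4796/ln(4796)) / (618/ln(618)) ≈ 5.8843. The two agree to within a few percent, as expected.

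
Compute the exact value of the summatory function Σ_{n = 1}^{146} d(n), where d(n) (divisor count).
Σ_{n ≤ 146} d(n) = 754

Compute d(n) for each 1 ≤ n ≤ 146: d(1) = 1, d(2) = 2, d(3) = 2, d(4) = 3, d(5) = 2, d(6) = 4, d(7) = 2, d(8) = 4, d(9) = 3, d(10) = 4, d(11) = 2, d(12) = 6, d(13) = 2, d(14) = 4, d(15) = 4, d(16) = 5, d(17) = 2, d(18) = 6, d(19) = 2, d(20) = 6, d(21) = 4, d(22) = 4, d(23) = 2, d(24) = 8, d(25) = 3, d(26) = 4, d(27) = 4, d(28) = 6, d(29) = 2, d(30) = 8, d(31) = 2, d(32) = 6, d(33) = 4, d(34) = 4, d(35) = 4, d(36) = 9, d(37) = 2, d(38) = 4, d(39) = 4, d(40) = 8, d(41) = 2, d(42) = 8, d(43) = 2, d(44) = 6, d(45) = 6, d(46) = 4, d(47) = 2, d(48) = 10, d(49) = 3, d(50) = 6, d(51) = 4, d(52) = 6, d(53) = 2, d(54) = 8, d(55) = 4, d(56) = 8, d(57) = 4, d(58) = 4, d(59) = 2, d(60) = 12, d(61) = 2, d(62) = 4, d(63) = 6, d(64) = 7, d(65) = 4, d(66) = 8, d(67) = 2, d(68) = 6, d(69) = 4, d(70) = 8, d(71) = 2, d(72) = 12, d(73) = 2, d(74) = 4, d(75) = 6, d(76) = 6, d(77) = 4, d(78) = 8, d(79) = 2, d(80) = 10, d(81) = 5, d(82) = 4, d(83) = 2, d(84) = 12, d(85) = 4, d(86) = 4, d(87) = 4, d(88) = 8, d(89) = 2, d(90) = 12, d(91) = 4, d(92) = 6, d(93) = 4, d(94) = 4, d(95) = 4, d(96) = 12, d(97) = 2, d(98) = 6, d(99) = 6, d(100) = 9, d(101) = 2, d(102) = 8, d(103) = 2, d(104) = 8, d(105) = 8, d(106) = 4, d(107) = 2, d(108) = 12, d(109) = 2, d(110) = 8, d(111) = 4, d(112) = 10, d(113) = 2, d(114) = 8, d(115) = 4, d(116) = 6, d(117) = 6, d(118) = 4, d(119) = 4, d(120) = 16, d(121) = 3, d(122) = 4, d(123) = 4, d(124) = 6, d(125) = 4, d(126) = 12, d(127) = 2, d(128) = 8, d(129) = 4, d(130) = 8, d(131) = 2, d(132) = 12, d(133) = 4, d(134) = 4, d(135) = 8, d(136) = 8, d(137) = 2, d(138) = 8, d(139) = 2, d(140) = 12, d(141) = 4, d(142) = 4, d(143) = 4, d(144) = 15, d(145) = 4, d(146) = 4. Summing all 146 values: 754. (Dirichlet's divisor formula: Σ_{n ≤ x} d(n) = x ln(x) + (2γ − 1) x + O(√x). For x = 146, the asymptotic estimate is ≈ 750.15.)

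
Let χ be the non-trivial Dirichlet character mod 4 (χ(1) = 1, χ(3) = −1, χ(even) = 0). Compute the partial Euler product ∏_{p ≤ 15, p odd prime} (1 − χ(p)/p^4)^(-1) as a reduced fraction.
∏ = 12412162137375/12550936856576

The odd primes p ≤ 15 are [3, 5, 7, 11, 13]. For each, χ(p) = 1 if p ≡ 1 mod 4, χ(p) = −1 if p ≡ 3 mod 4. Taking (1 − χ(p)/p^4)^(-1) = p^4/(p^4 − χ(p)): (1 − (-1)/3^4)^(-1) · (1 − (1)/5^4)^(-1) · (1 − (-1)/7^4)^(-1) · (1 − (-1)/11^4)^(-1) · (1 − (1)/13^4)^(-1) = 12412162137375/12550936856576.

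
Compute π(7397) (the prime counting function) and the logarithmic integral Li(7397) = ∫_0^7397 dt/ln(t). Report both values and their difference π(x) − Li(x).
π(7397) = 939;  Li(7397) ≈ 959.03;  π(x) − Li(x) ≈ -20.03.

Direct count of primes ≤ 7397 gives π(7397) = 939. Numerical evaluation of the logarithmic integral gives Li(7397) ≈ 959.03. The difference π(x) − Li(x) ≈ -20.03 is typically negative for small/moderate x (Li(x) overestimates), though Littlewood's theorem shows this sign changes infinitely often.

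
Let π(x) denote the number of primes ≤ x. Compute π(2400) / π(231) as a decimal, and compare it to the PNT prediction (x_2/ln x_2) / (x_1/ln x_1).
π(2400)/π(231) = 357/50 ≈ 7.1400;  PNT prediction ≈ 7.2649.

π(231) = 50 and π(2400) = 357, so π(2400)/π(231) ≈ 7.1400. The PNT-predicted ratio is (2400/ln(2400)) / (231/ln(231)) ≈ 7.2649. The two agree to within a few percent, as expected.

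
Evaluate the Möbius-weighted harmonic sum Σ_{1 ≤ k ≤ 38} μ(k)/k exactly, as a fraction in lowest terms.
Σ μ(k)/k = 184344882947/7420738134810

Values of μ(k) for 1 ≤ k ≤ 38: μ(1) = 1, μ(2) = -1, μ(3) = -1, μ(5) = -1, μ(6) = 1, μ(7) = -1, μ(10) = 1, μ(11) = -1, μ(13) = -1, μ(14) = 1, μ(15) = 1, μ(17) = -1, μ(19) = -1, μ(21) = 1, μ(22) = 1, μ(23) = -1, μ(26) = 1, μ(29) = -1, μ(30) = -1, μ(31) = -1, μ(33) = 1, μ(34) = 1, μ(35) = 1, μ(37) = -1, μ(38) = 1, with μ = 0 on non-squarefree integers. Summing μ(k)/k for k where μ(k) ≠ 0 gives 184344882947/7420738134810 ≈ 0.0248. (PNT ⟺ this sum → 0 as n → ∞.)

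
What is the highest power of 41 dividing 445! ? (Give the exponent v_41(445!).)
v_41(445!) = 10

Legendre's formula: v_p(n!) = Σ_{k ≥ 1} ⌊n / p^k⌋. For p = 41, n = 445, the terms are:
  ⌊445/41^1⌋ = ⌊445/41⌋ = 10
(the next term ⌊445/41^2⌋ = 0, terminating the sum). Summing: v_41(445!) = 10 = 10.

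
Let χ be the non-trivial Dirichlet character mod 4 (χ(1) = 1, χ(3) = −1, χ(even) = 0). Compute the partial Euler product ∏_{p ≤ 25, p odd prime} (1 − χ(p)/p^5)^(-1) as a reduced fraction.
∏ = 19221914719363107239019289471588875/19296053991287416836128860852453376

The odd primes p ≤ 25 are [3, 5, 7, 11, 13, 17, 19, 23]. For each, χ(p) = 1 if p ≡ 1 mod 4, χ(p) = −1 if p ≡ 3 mod 4. Taking (1 − χ(p)/p^5)^(-1) = p^5/(p^5 − χ(p)): (1 − (-1)/3^5)^(-1) · (1 − (1)/5^5)^(-1) · (1 − (-1)/7^5)^(-1) · (1 − (-1)/11^5)^(-1) · (1 − (1)/13^5)^(-1) · (1 − (1)/17^5)^(-1) · (1 − (-1)/19^5)^(-1) · (1 − (-1)/23^5)^(-1) = 19221914719363107239019289471588875/19296053991287416836128860852453376.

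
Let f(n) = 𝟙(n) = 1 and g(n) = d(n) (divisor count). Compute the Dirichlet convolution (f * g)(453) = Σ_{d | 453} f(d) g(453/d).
(𝟙 * d)(453) = 9

Divisors of 453: [1, 3, 151, 453]. For each d | 453:
  d = 1: 𝟙(1) · d(453/1) = 1 · 4 = 4
  d = 3: 𝟙(3) · d(453/3) = 1 · 2 = 2
  d = 151: 𝟙(151) · d(453/151) = 1 · 2 = 2
  d = 453: 𝟙(453) · d(453/453) = 1 · 1 = 1
Summing: (𝟙 * d)(453) = 4 + 2 + 2 + 1 = 9.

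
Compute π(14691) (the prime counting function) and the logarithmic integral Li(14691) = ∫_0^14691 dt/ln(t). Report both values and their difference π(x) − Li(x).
π(14691) = 1719;  Li(14691) ≈ 1744.46;  π(x) − Li(x) ≈ -25.46.

Direct count of primes ≤ 14691 gives π(14691) = 1719. Numerical evaluation of the logarithmic integral gives Li(14691) ≈ 1744.46. The difference π(x) − Li(x) ≈ -25.46 is typically negative for small/moderate x (Li(x) overestimates), though Littlewood's theorem shows this sign changes infinitely often.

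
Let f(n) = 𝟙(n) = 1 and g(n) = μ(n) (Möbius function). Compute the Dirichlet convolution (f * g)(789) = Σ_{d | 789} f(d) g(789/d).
(𝟙 * μ)(789) = 0

Divisors of 789: [1, 3, 263, 789]. For each d | 789:
  d = 1: 𝟙(1) · μ(789/1) = 1 · 1 = 1
  d = 3: 𝟙(3) · μ(789/3) = 1 · -1 = -1
  d = 263: 𝟙(263) · μ(789/263) = 1 · -1 = -1
  d = 789: 𝟙(789) · μ(789/789) = 1 · 1 = 1
Summing: (𝟙 * μ)(789) = 1 + -1 + -1 + 1 = 0.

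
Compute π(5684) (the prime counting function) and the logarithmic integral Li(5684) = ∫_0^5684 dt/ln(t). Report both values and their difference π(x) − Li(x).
π(5684) = 748;  Li(5684) ≈ 763.98;  π(x) − Li(x) ≈ -15.98.

Direct count of primes ≤ 5684 gives π(5684) = 748. Numerical evaluation of the logarithmic integral gives Li(5684) ≈ 763.98. The difference π(x) − Li(x) ≈ -15.98 is typically negative for small/moderate x (Li(x) overestimates), though Littlewood's theorem shows this sign changes infinitely often.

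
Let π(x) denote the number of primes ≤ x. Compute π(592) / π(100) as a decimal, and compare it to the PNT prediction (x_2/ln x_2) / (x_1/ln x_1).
π(592)/π(100) = 107/25 ≈ 4.2800;  PNT prediction ≈ 4.2708.

π(100) = 25 and π(592) = 107, so π(592)/π(100) ≈ 4.2800. The PNT-predicted ratio is (592/ln(592)) / (100/ln(100)) ≈ 4.2708. The two agree to within a few percent, as expected.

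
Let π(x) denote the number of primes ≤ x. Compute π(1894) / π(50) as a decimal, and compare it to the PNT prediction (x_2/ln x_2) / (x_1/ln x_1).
π(1894)/π(50) = 290/15 ≈ 19.3333;  PNT prediction ≈ 19.6367.

π(50) = 15 and π(1894) = 290, so π(1894)/π(50) ≈ 19.3333. The PNT-predicted ratio is (1894/ln(1894)) / (50/ln(50)) ≈ 19.6367. The two agree to within a few percent, as expected.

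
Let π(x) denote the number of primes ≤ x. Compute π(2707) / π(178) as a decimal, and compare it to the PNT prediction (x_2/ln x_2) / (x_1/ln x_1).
π(2707)/π(178) = 394/40 ≈ 9.8500;  PNT prediction ≈ 9.9706.

π(178) = 40 and π(2707) = 394, so π(2707)/π(178) ≈ 9.8500. The PNT-predicted ratio is (2707/ln(2707)) / (178/ln(178)) ≈ 9.9706. The two agree to within a few percent, as expected.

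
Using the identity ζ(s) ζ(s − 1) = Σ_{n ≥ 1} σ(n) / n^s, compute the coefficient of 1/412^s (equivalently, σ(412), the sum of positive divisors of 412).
σ(412) = 728

In the product (Σ m^0/m^s)(Σ k / k^s) = Σ (Σ_{d | n} d) / n^s, the coefficient of 1/n^s is σ(n) = Σ_{d | n} d. For n = 412, divisors are [1, 2, 4, 103, 206, 412]; summing: σ(412) = 728.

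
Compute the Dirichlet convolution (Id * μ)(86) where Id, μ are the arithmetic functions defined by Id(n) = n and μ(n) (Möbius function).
(Id * μ)(86) = 42

Divisors of 86: [1, 2, 43, 86]. For each d | 86:
  d = 1: Id(1) · μ(86/1) = 1 · 1 = 1
  d = 2: Id(2) · μ(86/2) = 2 · -1 = -2
  d = 43: Id(43) · μ(86/43) = 43 · -1 = -43
  d = 86: Id(86) · μ(86/86) = 86 · 1 = 86
Summing: (Id * μ)(86) = 1 + -2 + -43 + 86 = 42.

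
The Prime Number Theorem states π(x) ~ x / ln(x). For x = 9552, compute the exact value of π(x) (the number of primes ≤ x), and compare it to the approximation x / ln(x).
π(9552) = 1183;  x/ln(x) ≈ 1042.28;  relative error ≈ 11.90%.

Directly count primes up to 9552: π(9552) = 1183. The PNT approximation gives 9552/ln(9552) ≈ 9552/9.16451 ≈ 1042.28. Relative error (π(x) − x/ln(x)) / π(x) ≈ 11.90%; the approximation is known to undercount slightly (Li(x) is a better estimate).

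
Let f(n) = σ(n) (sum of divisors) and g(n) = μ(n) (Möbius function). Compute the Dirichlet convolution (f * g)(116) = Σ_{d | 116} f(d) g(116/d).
(σ * μ)(116) = 116

Divisors of 116: [1, 2, 4, 29, 58, 116]. For each d | 116:
  d = 1: σ(1) · μ(116/1) = 1 · 0 = 0
  d = 2: σ(2) · μ(116/2) = 3 · 1 = 3
  d = 4: σ(4) · μ(116/4) = 7 · -1 = -7
  d = 29: σ(29) · μ(116/29) = 30 · 0 = 0
  d = 58: σ(58) · μ(116/58) = 90 · -1 = -90
  d = 116: σ(116) · μ(116/116) = 210 · 1 = 210
Summing: (σ * μ)(116) = 0 + 3 + -7 + 0 + -90 + 210 = 116.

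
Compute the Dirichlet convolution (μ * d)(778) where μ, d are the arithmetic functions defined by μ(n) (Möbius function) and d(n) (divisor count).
(μ * d)(778) = 1

Divisors of 778: [1, 2, 389, 778]. For each d | 778:
  d = 1: μ(1) · d(778/1) = 1 · 4 = 4
  d = 2: μ(2) · d(778/2) = -1 · 2 = -2
  d = 389: μ(389) · d(778/389) = -1 · 2 = -2
  d = 778: μ(778) · d(778/778) = 1 · 1 = 1
Summing: (μ * d)(778) = 4 + -2 + -2 + 1 = 1.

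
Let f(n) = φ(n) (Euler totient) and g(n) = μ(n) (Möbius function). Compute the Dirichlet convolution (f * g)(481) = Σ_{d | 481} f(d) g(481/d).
(φ * μ)(481) = 385

Divisors of 481: [1, 13, 37, 481]. For each d | 481:
  d = 1: φ(1) · μ(481/1) = 1 · 1 = 1
  d = 13: φ(13) · μ(481/13) = 12 · -1 = -12
  d = 37: φ(37) · μ(481/37) = 36 · -1 = -36
  d = 481: φ(481) · μ(481/481) = 432 · 1 = 432
Summing: (φ * μ)(481) = 1 + -12 + -36 + 432 = 385.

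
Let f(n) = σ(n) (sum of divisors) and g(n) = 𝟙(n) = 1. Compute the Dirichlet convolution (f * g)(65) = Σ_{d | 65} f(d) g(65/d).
(σ * 𝟙)(65) = 105

Divisors of 65: [1, 5, 13, 65]. For each d | 65:
  d = 1: σ(1) · 𝟙(65/1) = 1 · 1 = 1
  d = 5: σ(5) · 𝟙(65/5) = 6 · 1 = 6
  d = 13: σ(13) · 𝟙(65/13) = 14 · 1 = 14
  d = 65: σ(65) · 𝟙(65/65) = 84 · 1 = 84
Summing: (σ * 𝟙)(65) = 1 + 6 + 14 + 84 = 105.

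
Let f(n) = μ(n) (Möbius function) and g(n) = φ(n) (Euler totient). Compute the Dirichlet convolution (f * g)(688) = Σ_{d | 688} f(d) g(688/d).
(μ * φ)(688) = 164

Divisors of 688: [1, 2, 4, 8, 16, 43, 86, 172, 344, 688]. For each d | 688:
  d = 1: μ(1) · φ(688/1) = 1 · 336 = 336
  d = 2: μ(2) · φ(688/2) = -1 · 168 = -168
  d = 4: μ(4) · φ(688/4) = 0 · 84 = 0
  d = 8: μ(8) · φ(688/8) = 0 · 42 = 0
  d = 16: μ(16) · φ(688/16) = 0 · 42 = 0
  d = 43: μ(43) · φ(688/43) = -1 · 8 = -8
  d = 86: μ(86) · φ(688/86) = 1 · 4 = 4
  d = 172: μ(172) · φ(688/172) = 0 · 2 = 0
  d = 344: μ(344) · φ(688/344) = 0 · 1 = 0
  d = 688: μ(688) · φ(688/688) = 0 · 1 = 0
Summing: (μ * φ)(688) = 336 + -168 + 0 + 0 + 0 + -8 + 4 + 0 + 0 + 0 = 164.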